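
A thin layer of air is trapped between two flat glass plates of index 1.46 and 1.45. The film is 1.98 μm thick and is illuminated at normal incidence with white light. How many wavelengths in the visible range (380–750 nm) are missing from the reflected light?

At the upper boundary (n = 1.46 to n = 1.0) the reflected ray undergoes no phase shift.
Ray reflecting at the bottom interface goes from n = 1.0 toward n = 1.45: a half-wave phase shift.
Exactly one π shift → a net half-wave offset.
So the condition for destructive reflection is 2 n t = m λ.
λ = 2 n t / m = 3960 / m nm.
m=5: 792 nm (IR); m=6: 660 nm (visible); m=7: 566 nm (visible); m=8: 495 nm (visible); m=9: 440 nm (visible); m=10: 396 nm (visible); m=11: 360 nm (UV).

5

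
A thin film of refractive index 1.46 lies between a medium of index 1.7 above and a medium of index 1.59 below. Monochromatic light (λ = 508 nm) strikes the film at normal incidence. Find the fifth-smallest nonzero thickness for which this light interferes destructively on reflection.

Ray reflecting at the top interface goes from n = 1.7 toward n = 1.46: no phase shift.
Bottom surface (1.46 → 1.59): reflection off a higher-index medium gives a half-wave phase shift.
The two reflections differ by half a wavelength.
With one net inversion, destructive interference in reflection requires 2 n t = m λ.
The fifth-smallest nonzero thickness corresponds to m = 5: t = m λ / (2 n) = 5.00 × 508 / (2 × 1.46) = 870 nm.

870 nm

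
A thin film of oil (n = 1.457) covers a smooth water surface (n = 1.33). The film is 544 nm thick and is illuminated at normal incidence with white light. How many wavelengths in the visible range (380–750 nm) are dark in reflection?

At the upper boundary (n = 1.0 to n = 1.457) the reflected ray undergoes a half-wave phase shift.
Bottom surface (1.457 → 1.33): reflection off a lower-index medium gives no phase shift.
Exactly one π shift → a net half-wave offset.
With one net inversion, destructive interference in reflection requires 2 n t = m λ.
λ = 2 n t / m = 1585 / m nm.
m=2: 793 nm (IR); m=3: 528 nm (visible); m=4: 396 nm (visible); m=5: 317 nm (UV).

2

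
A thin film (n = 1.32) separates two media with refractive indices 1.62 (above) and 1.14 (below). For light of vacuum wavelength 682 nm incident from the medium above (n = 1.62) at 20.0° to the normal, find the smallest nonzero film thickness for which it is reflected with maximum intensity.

Ray reflecting at the top interface goes from n = 1.62 toward n = 1.32: no phase shift.
Bottom surface (1.32 → 1.14): reflection off a lower-index medium gives no phase shift.
The two reflections carry the same phase change, so no net offset.
So the condition for constructive reflection is 2 n t cos θ_r = m λ.
Snell's law: 1.62 sin 20.0° = 1.32 sin θ_r → sin θ_r = 0.420, cos θ_r = 0.908.
Minimum nonzero at m = 1: t = λ / (2 n cos θ_r) = 682 / (2 × 1.32 × 0.908) = 285 nm.

285 nm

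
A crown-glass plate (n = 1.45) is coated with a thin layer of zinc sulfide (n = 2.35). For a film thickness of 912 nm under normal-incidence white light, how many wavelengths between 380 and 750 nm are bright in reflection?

5

Ray reflecting at the top interface goes from n = 1.0 toward n = 2.35: a half-wave phase shift.
Ray reflecting at the bottom interface goes from n = 2.35 toward n = 1.45: no phase shift.
Net: one phase inversion between the two reflected rays.
With one net inversion, constructive interference in reflection requires 2 n t = (m + ½) λ.
λ = 2 n t / (m + ½) = 4286 / (m + ½) nm.
m=5: 779 nm (IR); m=6: 659 nm (visible); m=7: 572 nm (visible); m=8: 504 nm (visible); m=9: 451 nm (visible); m=10: 408 nm (visible); m=11: 373 nm (UV).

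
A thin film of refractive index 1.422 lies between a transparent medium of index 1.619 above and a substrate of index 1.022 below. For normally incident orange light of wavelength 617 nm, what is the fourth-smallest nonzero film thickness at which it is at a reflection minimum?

759 nm

At the upper boundary (n = 1.619 to n = 1.422) the reflected ray undergoes no phase shift.
Ray reflecting at the bottom interface goes from n = 1.422 toward n = 1.022: no phase shift.
Net: no relative phase inversion (both shifts match).
With no net inversion, destructive interference in reflection requires 2 n t = (m + ½) λ.
The fourth-smallest nonzero thickness corresponds to m = 3: t = (m + ½) λ / (2 n) = 3.50 × 617 / (2 × 1.422) = 759 nm.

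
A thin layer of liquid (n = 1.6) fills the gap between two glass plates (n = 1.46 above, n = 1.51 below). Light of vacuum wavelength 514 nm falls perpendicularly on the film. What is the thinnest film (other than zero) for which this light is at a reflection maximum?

80.3 nm

At the upper boundary (n = 1.46 to n = 1.6) the reflected ray undergoes a half-wave phase shift.
Bottom surface (1.6 → 1.51): reflection off a lower-index medium gives no phase shift.
Net: one phase inversion between the two reflected rays.
So the condition for constructive reflection is 2 n t = (m + ½) λ.
Minimum at m = 0: t = λ / (4 n) = 514 / (4 × 1.6) = 80.3 nm.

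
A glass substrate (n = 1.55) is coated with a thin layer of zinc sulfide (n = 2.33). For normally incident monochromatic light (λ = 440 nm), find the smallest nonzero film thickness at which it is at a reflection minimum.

At the upper boundary (n = 1.0 to n = 2.33) the reflected ray undergoes a half-wave phase shift.
At the lower boundary (n = 2.33 to n = 1.55) the reflected ray undergoes no phase shift.
Exactly one π shift → a net half-wave offset.
With one net inversion, destructive interference in reflection requires 2 n t = m λ.
Minimum nonzero at m = 1: t = λ / (2 n) = 440 / (2 × 2.33) = 94.4 nm.

94.4 nm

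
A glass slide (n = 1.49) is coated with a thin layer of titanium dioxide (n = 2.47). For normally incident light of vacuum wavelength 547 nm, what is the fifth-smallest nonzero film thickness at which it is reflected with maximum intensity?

At the upper boundary (n = 1.0 to n = 2.47) the reflected ray undergoes a half-wave phase shift.
Ray reflecting at the bottom interface goes from n = 2.47 toward n = 1.49: no phase shift.
Exactly one π shift → a net half-wave offset.
So the condition for constructive reflection is 2 n t = (m + ½) λ.
The fifth-smallest nonzero thickness corresponds to m = 4: t = (m + ½) λ / (2 n) = 4.50 × 547 / (2 × 2.47) = 498 nm.

498 nm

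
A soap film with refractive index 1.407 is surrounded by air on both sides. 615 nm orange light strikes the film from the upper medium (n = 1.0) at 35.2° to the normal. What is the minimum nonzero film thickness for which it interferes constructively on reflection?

Top surface (1.0 → 1.407): reflection off a higher-index medium gives a half-wave phase shift.
Bottom surface (1.407 → 1.0): reflection off a lower-index medium gives no phase shift.
The two reflections differ by half a wavelength.
So the condition for constructive reflection is 2 n t cos θ_r = (m + ½) λ.
Snell's law: 1.0 sin 35.2° = 1.407 sin θ_r → sin θ_r = 0.410, cos θ_r = 0.912.
Minimum at m = 0: t = λ / (4 n cos θ_r) = 615 / (4 × 1.407 × 0.912) = 120 nm.

120 nm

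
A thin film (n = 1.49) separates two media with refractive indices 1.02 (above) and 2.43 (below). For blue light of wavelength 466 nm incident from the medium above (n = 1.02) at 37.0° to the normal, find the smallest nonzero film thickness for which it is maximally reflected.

172 nm

Ray reflecting at the top interface goes from n = 1.02 toward n = 1.49: a half-wave phase shift.
At the lower boundary (n = 1.49 to n = 2.43) the reflected ray undergoes a half-wave phase shift.
Zero or two π shifts → no net half-wave offset.
So the condition for constructive reflection is 2 n t cos θ_r = m λ.
Snell's law: 1.02 sin 37.0° = 1.49 sin θ_r → sin θ_r = 0.412, cos θ_r = 0.911.
Minimum nonzero at m = 1: t = λ / (2 n cos θ_r) = 466 / (2 × 1.49 × 0.911) = 172 nm.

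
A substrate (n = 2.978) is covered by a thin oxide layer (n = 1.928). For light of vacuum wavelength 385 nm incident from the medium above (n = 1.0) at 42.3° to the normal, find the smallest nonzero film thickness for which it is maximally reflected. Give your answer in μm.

Ray reflecting at the top interface goes from n = 1.0 toward n = 1.928: a half-wave phase shift.
At the lower boundary (n = 1.928 to n = 2.978) the reflected ray undergoes a half-wave phase shift.
Zero or two π shifts → no net half-wave offset.
With no net inversion, constructive interference in reflection requires 2 n t cos θ_r = m λ.
Snell's law: 1.0 sin 42.3° = 1.928 sin θ_r → sin θ_r = 0.349, cos θ_r = 0.937.
Minimum nonzero at m = 1: t = λ / (2 n cos θ_r) = 385 / (2 × 1.928 × 0.937) = 107 nm.

0.107 μm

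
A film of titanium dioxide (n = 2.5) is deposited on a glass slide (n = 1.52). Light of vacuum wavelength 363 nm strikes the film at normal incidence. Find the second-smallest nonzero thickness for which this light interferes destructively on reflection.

Top surface (1.0 → 2.5): reflection off a higher-index medium gives a half-wave phase shift.
Bottom surface (2.5 → 1.52): reflection off a lower-index medium gives no phase shift.
Net: one phase inversion between the two reflected rays.
For minimum reflection here: 2 n t = m λ.
The second-smallest nonzero thickness corresponds to m = 2: t = m λ / (2 n) = 2.00 × 363 / (2 × 2.5) = 145 nm.

145 nm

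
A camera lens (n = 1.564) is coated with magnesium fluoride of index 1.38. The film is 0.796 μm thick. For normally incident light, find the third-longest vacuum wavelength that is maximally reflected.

Ray reflecting at the top interface goes from n = 1.0 toward n = 1.38: a half-wave phase shift.
Ray reflecting at the bottom interface goes from n = 1.38 toward n = 1.564: a half-wave phase shift.
The two reflections carry the same phase change, so no net offset.
So the condition for constructive reflection is 2 n t = m λ.
λ = 2 n t / m. The third-longest wavelength is m = 3: λ = 2 × 1.38 × 796 / 3.00 = 732 nm.

732 nm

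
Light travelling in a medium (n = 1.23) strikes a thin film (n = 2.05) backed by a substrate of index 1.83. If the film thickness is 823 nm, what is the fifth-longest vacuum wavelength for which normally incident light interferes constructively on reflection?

750 nm

At the upper boundary (n = 1.23 to n = 2.05) the reflected ray undergoes a half-wave phase shift.
At the lower boundary (n = 2.05 to n = 1.83) the reflected ray undergoes no phase shift.
Net: one phase inversion between the two reflected rays.
So the condition for constructive reflection is 2 n t = (m + ½) λ.
λ = 2 n t / (m + ½). The fifth-longest wavelength is m = 4: λ = 2 × 2.05 × 823 / 4.50 = 750 nm.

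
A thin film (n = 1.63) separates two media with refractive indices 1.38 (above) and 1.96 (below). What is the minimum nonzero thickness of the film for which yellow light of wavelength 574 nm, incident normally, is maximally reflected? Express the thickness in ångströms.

Ray reflecting at the top interface goes from n = 1.38 toward n = 1.63: a half-wave phase shift.
Ray reflecting at the bottom interface goes from n = 1.63 toward n = 1.96: a half-wave phase shift.
Zero or two π shifts → no net half-wave offset.
So the condition for constructive reflection is 2 n t = m λ.
Minimum nonzero at m = 1: t = λ / (2 n) = 574 / (2 × 1.63) = 176 nm.

1761 Å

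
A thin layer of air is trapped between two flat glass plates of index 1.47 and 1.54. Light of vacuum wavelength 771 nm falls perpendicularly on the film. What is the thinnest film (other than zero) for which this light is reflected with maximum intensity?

193 nm

At the upper boundary (n = 1.47 to n = 1.0) the reflected ray undergoes no phase shift.
At the lower boundary (n = 1.0 to n = 1.54) the reflected ray undergoes a half-wave phase shift.
The two reflections differ by half a wavelength.
With one net inversion, constructive interference in reflection requires 2 n t = (m + ½) λ.
Minimum at m = 0: t = λ / (4 n) = 771 / (4 × 1.0) = 193 nm.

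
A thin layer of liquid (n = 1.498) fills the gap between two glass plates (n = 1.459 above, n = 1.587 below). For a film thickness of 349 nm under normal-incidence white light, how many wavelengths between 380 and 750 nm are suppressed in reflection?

Ray reflecting at the top interface goes from n = 1.459 toward n = 1.498: a half-wave phase shift.
At the lower boundary (n = 1.498 to n = 1.587) the reflected ray undergoes a half-wave phase shift.
Net: no relative phase inversion (both shifts match).
For minimum reflection here: 2 n t = (m + ½) λ.
λ = 2 n t / (m + ½) = 1046 / (m + ½) nm.
m=0: 2091 nm (IR); m=1: 697 nm (visible); m=2: 418 nm (visible); m=3: 299 nm (UV).

2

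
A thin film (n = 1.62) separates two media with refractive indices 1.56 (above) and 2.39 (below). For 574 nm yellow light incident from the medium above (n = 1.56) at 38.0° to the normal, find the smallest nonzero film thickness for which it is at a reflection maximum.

Ray reflecting at the top interface goes from n = 1.56 toward n = 1.62: a half-wave phase shift.
Bottom surface (1.62 → 2.39): reflection off a higher-index medium gives a half-wave phase shift.
Zero or two π shifts → no net half-wave offset.
So the condition for constructive reflection is 2 n t cos θ_r = m λ.
Snell's law: 1.56 sin 38.0° = 1.62 sin θ_r → sin θ_r = 0.593, cos θ_r = 0.805.
Minimum nonzero at m = 1: t = λ / (2 n cos θ_r) = 574 / (2 × 1.62 × 0.805) = 220 nm.

220 nm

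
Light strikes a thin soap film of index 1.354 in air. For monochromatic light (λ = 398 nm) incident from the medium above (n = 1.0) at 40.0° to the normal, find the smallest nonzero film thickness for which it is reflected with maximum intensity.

83.5 nm

Ray reflecting at the top interface goes from n = 1.0 toward n = 1.354: a half-wave phase shift.
At the lower boundary (n = 1.354 to n = 1.0) the reflected ray undergoes no phase shift.
The two reflections differ by half a wavelength.
For strong reflection here: 2 n t cos θ_r = (m + ½) λ.
Snell's law: 1.0 sin 40.0° = 1.354 sin θ_r → sin θ_r = 0.475, cos θ_r = 0.880.
Minimum at m = 0: t = λ / (4 n cos θ_r) = 398 / (4 × 1.354 × 0.880) = 83.5 nm.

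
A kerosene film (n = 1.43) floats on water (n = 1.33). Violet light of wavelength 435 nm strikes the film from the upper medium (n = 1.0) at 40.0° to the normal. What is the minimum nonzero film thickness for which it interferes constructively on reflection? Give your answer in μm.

0.0851 μm

Top surface (1.0 → 1.43): reflection off a higher-index medium gives a half-wave phase shift.
Bottom surface (1.43 → 1.33): reflection off a lower-index medium gives no phase shift.
Net: one phase inversion between the two reflected rays.
So the condition for constructive reflection is 2 n t cos θ_r = (m + ½) λ.
Snell's law: 1.0 sin 40.0° = 1.43 sin θ_r → sin θ_r = 0.450, cos θ_r = 0.893.
Minimum at m = 0: t = λ / (4 n cos θ_r) = 435 / (4 × 1.43 × 0.893) = 85.1 nm.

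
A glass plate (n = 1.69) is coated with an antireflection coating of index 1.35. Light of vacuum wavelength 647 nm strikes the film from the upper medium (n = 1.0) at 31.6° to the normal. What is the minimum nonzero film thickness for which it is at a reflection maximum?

At the upper boundary (n = 1.0 to n = 1.35) the reflected ray undergoes a half-wave phase shift.
Ray reflecting at the bottom interface goes from n = 1.35 toward n = 1.69: a half-wave phase shift.
Net: no relative phase inversion (both shifts match).
For maximum reflection here: 2 n t cos θ_r = m λ.
Snell's law: 1.0 sin 31.6° = 1.35 sin θ_r → sin θ_r = 0.388, cos θ_r = 0.922.
Minimum nonzero at m = 1: t = λ / (2 n cos θ_r) = 647 / (2 × 1.35 × 0.922) = 260 nm.

260 nm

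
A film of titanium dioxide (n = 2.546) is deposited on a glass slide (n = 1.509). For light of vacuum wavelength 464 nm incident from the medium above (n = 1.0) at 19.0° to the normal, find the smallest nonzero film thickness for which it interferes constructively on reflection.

45.9 nm

Top surface (1.0 → 2.546): reflection off a higher-index medium gives a half-wave phase shift.
Bottom surface (2.546 → 1.509): reflection off a lower-index medium gives no phase shift.
Exactly one π shift → a net half-wave offset.
With one net inversion, constructive interference in reflection requires 2 n t cos θ_r = (m + ½) λ.
Snell's law: 1.0 sin 19.0° = 2.546 sin θ_r → sin θ_r = 0.128, cos θ_r = 0.992.
Minimum at m = 0: t = λ / (4 n cos θ_r) = 464 / (4 × 2.546 × 0.992) = 45.9 nm.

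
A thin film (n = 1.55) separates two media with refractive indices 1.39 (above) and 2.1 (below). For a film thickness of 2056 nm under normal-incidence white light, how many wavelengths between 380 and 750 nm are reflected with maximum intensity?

At the upper boundary (n = 1.39 to n = 1.55) the reflected ray undergoes a half-wave phase shift.
Ray reflecting at the bottom interface goes from n = 1.55 toward n = 2.1: a half-wave phase shift.
Net: no relative phase inversion (both shifts match).
With no net inversion, constructive interference in reflection requires 2 n t = m λ.
λ = 2 n t / m = 6374 / m nm.
m=8: 797 nm (IR); m=9: 708 nm (visible); m=10: 637 nm (visible); m=11: 579 nm (visible); m=12: 531 nm (visible); m=13: 490 nm (visible); m=14: 455 nm (visible); m=15: 425 nm (visible); m=16: 398 nm (visible); m=17: 375 nm (UV).

8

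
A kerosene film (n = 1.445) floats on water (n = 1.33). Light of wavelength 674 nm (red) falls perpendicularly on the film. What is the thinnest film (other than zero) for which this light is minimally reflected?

233 nm

At the upper boundary (n = 1.0 to n = 1.445) the reflected ray undergoes a half-wave phase shift.
Ray reflecting at the bottom interface goes from n = 1.445 toward n = 1.33: no phase shift.
The two reflections differ by half a wavelength.
So the condition for destructive reflection is 2 n t = m λ.
Minimum nonzero at m = 1: t = λ / (2 n) = 674 / (2 × 1.445) = 233 nm.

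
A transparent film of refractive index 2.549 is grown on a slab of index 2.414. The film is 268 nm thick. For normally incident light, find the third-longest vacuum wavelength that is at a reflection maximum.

Ray reflecting at the top interface goes from n = 1.0 toward n = 2.549: a half-wave phase shift.
Ray reflecting at the bottom interface goes from n = 2.549 toward n = 2.414: no phase shift.
Net: one phase inversion between the two reflected rays.
For strong reflection here: 2 n t = (m + ½) λ.
λ = 2 n t / (m + ½). The third-longest wavelength is m = 2: λ = 2 × 2.549 × 268 / 2.50 = 547 nm.

547 nm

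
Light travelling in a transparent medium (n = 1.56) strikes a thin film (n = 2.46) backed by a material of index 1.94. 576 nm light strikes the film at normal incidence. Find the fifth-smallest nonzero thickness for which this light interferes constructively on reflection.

Ray reflecting at the top interface goes from n = 1.56 toward n = 2.46: a half-wave phase shift.
Ray reflecting at the bottom interface goes from n = 2.46 toward n = 1.94: no phase shift.
The two reflections differ by half a wavelength.
So the condition for constructive reflection is 2 n t = (m + ½) λ.
The fifth-smallest nonzero thickness corresponds to m = 4: t = (m + ½) λ / (2 n) = 4.50 × 576 / (2 × 2.46) = 527 nm.

527 nm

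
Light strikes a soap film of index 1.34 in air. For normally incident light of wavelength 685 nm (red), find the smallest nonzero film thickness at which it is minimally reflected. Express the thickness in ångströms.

2556 Å

Ray reflecting at the top interface goes from n = 1.0 toward n = 1.34: a half-wave phase shift.
Ray reflecting at the bottom interface goes from n = 1.34 toward n = 1.0: no phase shift.
The two reflections differ by half a wavelength.
So the condition for destructive reflection is 2 n t = m λ.
Minimum nonzero at m = 1: t = λ / (2 n) = 685 / (2 × 1.34) = 256 nm.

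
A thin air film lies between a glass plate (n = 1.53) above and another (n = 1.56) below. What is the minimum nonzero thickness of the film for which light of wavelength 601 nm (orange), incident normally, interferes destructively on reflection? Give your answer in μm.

0.301 μm

Top surface (1.53 → 1.0): reflection off a lower-index medium gives no phase shift.
Ray reflecting at the bottom interface goes from n = 1.0 toward n = 1.56: a half-wave phase shift.
Net: one phase inversion between the two reflected rays.
With one net inversion, destructive interference in reflection requires 2 n t = m λ.
Minimum nonzero at m = 1: t = λ / (2 n) = 601 / (2 × 1.0) = 301 nm.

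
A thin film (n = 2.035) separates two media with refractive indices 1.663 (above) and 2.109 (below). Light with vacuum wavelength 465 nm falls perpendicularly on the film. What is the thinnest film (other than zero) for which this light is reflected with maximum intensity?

Top surface (1.663 → 2.035): reflection off a higher-index medium gives a half-wave phase shift.
At the lower boundary (n = 2.035 to n = 2.109) the reflected ray undergoes a half-wave phase shift.
Net: no relative phase inversion (both shifts match).
So the condition for constructive reflection is 2 n t = m λ.
Minimum nonzero at m = 1: t = λ / (2 n) = 465 / (2 × 2.035) = 114 nm.

114 nm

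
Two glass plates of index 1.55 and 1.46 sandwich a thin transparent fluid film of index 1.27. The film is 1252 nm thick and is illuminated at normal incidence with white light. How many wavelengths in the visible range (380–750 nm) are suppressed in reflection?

At the upper boundary (n = 1.55 to n = 1.27) the reflected ray undergoes no phase shift.
Bottom surface (1.27 → 1.46): reflection off a higher-index medium gives a half-wave phase shift.
Exactly one π shift → a net half-wave offset.
For weak reflection here: 2 n t = m λ.
λ = 2 n t / m = 3180 / m nm.
m=4: 795 nm (IR); m=5: 636 nm (visible); m=6: 530 nm (visible); m=7: 454 nm (visible); m=8: 398 nm (visible); m=9: 353 nm (UV).

4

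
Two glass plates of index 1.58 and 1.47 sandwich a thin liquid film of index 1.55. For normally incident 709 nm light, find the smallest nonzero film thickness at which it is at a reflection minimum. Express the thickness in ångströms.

1144 Å

Ray reflecting at the top interface goes from n = 1.58 toward n = 1.55: no phase shift.
Ray reflecting at the bottom interface goes from n = 1.55 toward n = 1.47: no phase shift.
Net: no relative phase inversion (both shifts match).
So the condition for destructive reflection is 2 n t = (m + ½) λ.
Minimum at m = 0: t = λ / (4 n) = 709 / (4 × 1.55) = 114 nm.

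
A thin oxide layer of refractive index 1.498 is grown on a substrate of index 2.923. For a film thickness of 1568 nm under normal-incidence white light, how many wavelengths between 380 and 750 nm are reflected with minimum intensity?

Ray reflecting at the top interface goes from n = 1.0 toward n = 1.498: a half-wave phase shift.
Ray reflecting at the bottom interface goes from n = 1.498 toward n = 2.923: a half-wave phase shift.
The two reflections carry the same phase change, so no net offset.
For minimum reflection here: 2 n t = (m + ½) λ.
λ = 2 n t / (m + ½) = 4698 / (m + ½) nm.
m=5: 854 nm (IR); m=6: 723 nm (visible); m=7: 626 nm (visible); m=8: 553 nm (visible); m=9: 494 nm (visible); m=10: 447 nm (visible); m=11: 408 nm (visible); m=12: 376 nm (UV).

6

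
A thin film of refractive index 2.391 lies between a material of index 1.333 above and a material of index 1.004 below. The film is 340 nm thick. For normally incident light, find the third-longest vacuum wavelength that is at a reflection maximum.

Ray reflecting at the top interface goes from n = 1.333 toward n = 2.391: a half-wave phase shift.
Ray reflecting at the bottom interface goes from n = 2.391 toward n = 1.004: no phase shift.
The two reflections differ by half a wavelength.
With one net inversion, constructive interference in reflection requires 2 n t = (m + ½) λ.
λ = 2 n t / (m + ½). The third-longest wavelength is m = 2: λ = 2 × 2.391 × 340 / 2.50 = 650 nm.

650 nm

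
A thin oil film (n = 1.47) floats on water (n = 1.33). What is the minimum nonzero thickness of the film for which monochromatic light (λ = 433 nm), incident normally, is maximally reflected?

Top surface (1.0 → 1.47): reflection off a higher-index medium gives a half-wave phase shift.
At the lower boundary (n = 1.47 to n = 1.33) the reflected ray undergoes no phase shift.
Exactly one π shift → a net half-wave offset.
So the condition for constructive reflection is 2 n t = (m + ½) λ.
Minimum at m = 0: t = λ / (4 n) = 433 / (4 × 1.47) = 73.6 nm.

73.6 nm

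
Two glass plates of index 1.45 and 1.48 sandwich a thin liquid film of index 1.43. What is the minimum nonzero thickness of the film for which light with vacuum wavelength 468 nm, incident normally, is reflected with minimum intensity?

164 nm

Top surface (1.45 → 1.43): reflection off a lower-index medium gives no phase shift.
At the lower boundary (n = 1.43 to n = 1.48) the reflected ray undergoes a half-wave phase shift.
The two reflections differ by half a wavelength.
With one net inversion, destructive interference in reflection requires 2 n t = m λ.
Minimum nonzero at m = 1: t = λ / (2 n) = 468 / (2 × 1.43) = 164 nm.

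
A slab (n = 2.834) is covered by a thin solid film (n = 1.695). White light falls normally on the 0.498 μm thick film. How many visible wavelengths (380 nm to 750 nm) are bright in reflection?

2

Top surface (1.0 → 1.695): reflection off a higher-index medium gives a half-wave phase shift.
Bottom surface (1.695 → 2.834): reflection off a higher-index medium gives a half-wave phase shift.
Net: no relative phase inversion (both shifts match).
For strong reflection here: 2 n t = m λ.
λ = 2 n t / m = 1688 / m nm.
m=2: 844 nm (IR); m=3: 563 nm (visible); m=4: 422 nm (visible); m=5: 338 nm (UV).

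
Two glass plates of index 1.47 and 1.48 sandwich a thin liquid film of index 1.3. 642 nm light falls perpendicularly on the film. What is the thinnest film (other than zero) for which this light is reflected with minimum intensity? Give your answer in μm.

0.247 μm

Top surface (1.47 → 1.3): reflection off a lower-index medium gives no phase shift.
Ray reflecting at the bottom interface goes from n = 1.3 toward n = 1.48: a half-wave phase shift.
The two reflections differ by half a wavelength.
With one net inversion, destructive interference in reflection requires 2 n t = m λ.
Minimum nonzero at m = 1: t = λ / (2 n) = 642 / (2 × 1.3) = 247 nm.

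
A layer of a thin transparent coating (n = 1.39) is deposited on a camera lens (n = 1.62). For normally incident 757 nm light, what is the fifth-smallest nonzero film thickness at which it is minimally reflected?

1225 nm

Ray reflecting at the top interface goes from n = 1.0 toward n = 1.39: a half-wave phase shift.
Bottom surface (1.39 → 1.62): reflection off a higher-index medium gives a half-wave phase shift.
Zero or two π shifts → no net half-wave offset.
For dark reflection here: 2 n t = (m + ½) λ.
The fifth-smallest nonzero thickness corresponds to m = 4: t = (m + ½) λ / (2 n) = 4.50 × 757 / (2 × 1.39) = 1225 nm.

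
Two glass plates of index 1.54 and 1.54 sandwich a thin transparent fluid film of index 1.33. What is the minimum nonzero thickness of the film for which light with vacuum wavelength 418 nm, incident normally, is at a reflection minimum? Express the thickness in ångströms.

1571 Å

At the upper boundary (n = 1.54 to n = 1.33) the reflected ray undergoes no phase shift.
Ray reflecting at the bottom interface goes from n = 1.33 toward n = 1.54: a half-wave phase shift.
Net: one phase inversion between the two reflected rays.
With one net inversion, destructive interference in reflection requires 2 n t = m λ.
Minimum nonzero at m = 1: t = λ / (2 n) = 418 / (2 × 1.33) = 157 nm.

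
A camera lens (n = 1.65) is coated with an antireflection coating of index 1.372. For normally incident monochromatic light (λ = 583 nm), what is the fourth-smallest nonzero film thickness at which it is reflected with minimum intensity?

Ray reflecting at the top interface goes from n = 1.0 toward n = 1.372: a half-wave phase shift.
At the lower boundary (n = 1.372 to n = 1.65) the reflected ray undergoes a half-wave phase shift.
Zero or two π shifts → no net half-wave offset.
So the condition for destructive reflection is 2 n t = (m + ½) λ.
The fourth-smallest nonzero thickness corresponds to m = 3: t = (m + ½) λ / (2 n) = 3.50 × 583 / (2 × 1.372) = 744 nm.

744 nm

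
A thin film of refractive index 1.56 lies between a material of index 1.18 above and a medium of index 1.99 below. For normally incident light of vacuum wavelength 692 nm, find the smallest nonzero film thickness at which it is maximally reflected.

At the upper boundary (n = 1.18 to n = 1.56) the reflected ray undergoes a half-wave phase shift.
Bottom surface (1.56 → 1.99): reflection off a higher-index medium gives a half-wave phase shift.
Net: no relative phase inversion (both shifts match).
For strong reflection here: 2 n t = m λ.
Minimum nonzero at m = 1: t = λ / (2 n) = 692 / (2 × 1.56) = 222 nm.

222 nm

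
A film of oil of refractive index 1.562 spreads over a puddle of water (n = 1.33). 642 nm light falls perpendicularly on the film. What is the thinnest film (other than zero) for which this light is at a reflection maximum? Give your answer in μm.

At the upper boundary (n = 1.0 to n = 1.562) the reflected ray undergoes a half-wave phase shift.
At the lower boundary (n = 1.562 to n = 1.33) the reflected ray undergoes no phase shift.
Exactly one π shift → a net half-wave offset.
So the condition for constructive reflection is 2 n t = (m + ½) λ.
Minimum at m = 0: t = λ / (4 n) = 642 / (4 × 1.562) = 103 nm.

0.103 μm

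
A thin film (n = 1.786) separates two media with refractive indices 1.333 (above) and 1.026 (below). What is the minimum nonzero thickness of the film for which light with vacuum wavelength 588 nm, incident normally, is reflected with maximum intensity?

82.3 nm

At the upper boundary (n = 1.333 to n = 1.786) the reflected ray undergoes a half-wave phase shift.
At the lower boundary (n = 1.786 to n = 1.026) the reflected ray undergoes no phase shift.
The two reflections differ by half a wavelength.
So the condition for constructive reflection is 2 n t = (m + ½) λ.
Minimum at m = 0: t = λ / (4 n) = 588 / (4 × 1.786) = 82.3 nm.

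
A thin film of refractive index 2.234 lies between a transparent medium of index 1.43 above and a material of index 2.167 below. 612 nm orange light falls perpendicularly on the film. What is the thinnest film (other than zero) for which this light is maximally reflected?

At the upper boundary (n = 1.43 to n = 2.234) the reflected ray undergoes a half-wave phase shift.
At the lower boundary (n = 2.234 to n = 2.167) the reflected ray undergoes no phase shift.
Exactly one π shift → a net half-wave offset.
So the condition for constructive reflection is 2 n t = (m + ½) λ.
Minimum at m = 0: t = λ / (4 n) = 612 / (4 × 2.234) = 68.5 nm.

68.5 nm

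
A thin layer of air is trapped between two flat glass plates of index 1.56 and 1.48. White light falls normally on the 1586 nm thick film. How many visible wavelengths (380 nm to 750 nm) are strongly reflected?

Top surface (1.56 → 1.0): reflection off a lower-index medium gives no phase shift.
Ray reflecting at the bottom interface goes from n = 1.0 toward n = 1.48: a half-wave phase shift.
Net: one phase inversion between the two reflected rays.
For maximum reflection here: 2 n t = (m + ½) λ.
λ = 2 n t / (m + ½) = 3172 / (m + ½) nm.
m=3: 906 nm (IR); m=4: 705 nm (visible); m=5: 577 nm (visible); m=6: 488 nm (visible); m=7: 423 nm (visible); m=8: 373 nm (UV).

4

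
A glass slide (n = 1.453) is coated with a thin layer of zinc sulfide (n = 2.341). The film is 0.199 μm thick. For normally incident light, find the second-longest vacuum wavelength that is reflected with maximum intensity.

621 nm

At the upper boundary (n = 1.0 to n = 2.341) the reflected ray undergoes a half-wave phase shift.
Ray reflecting at the bottom interface goes from n = 2.341 toward n = 1.453: no phase shift.
The two reflections differ by half a wavelength.
For strong reflection here: 2 n t = (m + ½) λ.
λ = 2 n t / (m + ½). The second-longest wavelength is m = 1: λ = 2 × 2.341 × 199 / 1.50 = 621 nm.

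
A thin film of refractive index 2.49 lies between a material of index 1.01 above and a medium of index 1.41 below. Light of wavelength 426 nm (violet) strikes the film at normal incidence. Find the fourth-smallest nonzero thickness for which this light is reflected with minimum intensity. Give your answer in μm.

0.342 μm

Top surface (1.01 → 2.49): reflection off a higher-index medium gives a half-wave phase shift.
Bottom surface (2.49 → 1.41): reflection off a lower-index medium gives no phase shift.
The two reflections differ by half a wavelength.
So the condition for destructive reflection is 2 n t = m λ.
The fourth-smallest nonzero thickness corresponds to m = 4: t = m λ / (2 n) = 4.00 × 426 / (2 × 2.49) = 342 nm.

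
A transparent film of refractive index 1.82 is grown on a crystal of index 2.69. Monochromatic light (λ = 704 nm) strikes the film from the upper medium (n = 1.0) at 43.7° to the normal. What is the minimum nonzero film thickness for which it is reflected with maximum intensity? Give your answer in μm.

At the upper boundary (n = 1.0 to n = 1.82) the reflected ray undergoes a half-wave phase shift.
Bottom surface (1.82 → 2.69): reflection off a higher-index medium gives a half-wave phase shift.
Zero or two π shifts → no net half-wave offset.
For strong reflection here: 2 n t cos θ_r = m λ.
Snell's law: 1.0 sin 43.7° = 1.82 sin θ_r → sin θ_r = 0.380, cos θ_r = 0.925.
Minimum nonzero at m = 1: t = λ / (2 n cos θ_r) = 704 / (2 × 1.82 × 0.925) = 209 nm.

0.209 μm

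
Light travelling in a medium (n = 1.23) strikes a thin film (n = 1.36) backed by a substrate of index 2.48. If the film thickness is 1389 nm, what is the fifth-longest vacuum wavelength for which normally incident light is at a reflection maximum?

756 nm

Top surface (1.23 → 1.36): reflection off a higher-index medium gives a half-wave phase shift.
Ray reflecting at the bottom interface goes from n = 1.36 toward n = 2.48: a half-wave phase shift.
Net: no relative phase inversion (both shifts match).
For maximum reflection here: 2 n t = m λ.
λ = 2 n t / m. The fifth-longest wavelength is m = 5: λ = 2 × 1.36 × 1389 / 5.00 = 756 nm.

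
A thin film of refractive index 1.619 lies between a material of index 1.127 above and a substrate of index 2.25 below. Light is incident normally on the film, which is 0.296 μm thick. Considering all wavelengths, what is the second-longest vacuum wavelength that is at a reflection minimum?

At the upper boundary (n = 1.127 to n = 1.619) the reflected ray undergoes a half-wave phase shift.
At the lower boundary (n = 1.619 to n = 2.25) the reflected ray undergoes a half-wave phase shift.
Zero or two π shifts → no net half-wave offset.
With no net inversion, destructive interference in reflection requires 2 n t = (m + ½) λ.
λ = 2 n t / (m + ½). The second-longest wavelength is m = 1: λ = 2 × 1.619 × 296 / 1.50 = 639 nm.

639 nm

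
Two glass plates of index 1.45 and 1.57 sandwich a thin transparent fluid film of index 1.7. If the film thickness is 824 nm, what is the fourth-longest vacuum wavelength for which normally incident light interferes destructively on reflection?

At the upper boundary (n = 1.45 to n = 1.7) the reflected ray undergoes a half-wave phase shift.
Ray reflecting at the bottom interface goes from n = 1.7 toward n = 1.57: no phase shift.
The two reflections differ by half a wavelength.
For weak reflection here: 2 n t = m λ.
λ = 2 n t / m. The fourth-longest wavelength is m = 4: λ = 2 × 1.7 × 824 / 4.00 = 700 nm.

700 nm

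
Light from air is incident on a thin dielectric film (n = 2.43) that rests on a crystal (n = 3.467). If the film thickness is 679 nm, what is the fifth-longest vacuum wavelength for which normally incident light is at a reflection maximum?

660 nm

Top surface (1.0 → 2.43): reflection off a higher-index medium gives a half-wave phase shift.
Bottom surface (2.43 → 3.467): reflection off a higher-index medium gives a half-wave phase shift.
Zero or two π shifts → no net half-wave offset.
So the condition for constructive reflection is 2 n t = m λ.
λ = 2 n t / m. The fifth-longest wavelength is m = 5: λ = 2 × 2.43 × 679 / 5.00 = 660 nm.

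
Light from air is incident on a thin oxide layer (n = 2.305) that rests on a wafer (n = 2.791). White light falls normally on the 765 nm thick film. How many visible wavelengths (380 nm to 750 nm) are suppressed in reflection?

Top surface (1.0 → 2.305): reflection off a higher-index medium gives a half-wave phase shift.
At the lower boundary (n = 2.305 to n = 2.791) the reflected ray undergoes a half-wave phase shift.
The two reflections carry the same phase change, so no net offset.
So the condition for destructive reflection is 2 n t = (m + ½) λ.
λ = 2 n t / (m + ½) = 3527 / (m + ½) nm.
m=4: 784 nm (IR); m=5: 641 nm (visible); m=6: 543 nm (visible); m=7: 470 nm (visible); m=8: 415 nm (visible); m=9: 371 nm (UV).

4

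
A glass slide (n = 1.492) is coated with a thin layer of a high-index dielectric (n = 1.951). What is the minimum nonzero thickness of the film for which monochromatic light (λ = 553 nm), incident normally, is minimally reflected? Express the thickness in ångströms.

At the upper boundary (n = 1.0 to n = 1.951) the reflected ray undergoes a half-wave phase shift.
Ray reflecting at the bottom interface goes from n = 1.951 toward n = 1.492: no phase shift.
Exactly one π shift → a net half-wave offset.
So the condition for destructive reflection is 2 n t = m λ.
Minimum nonzero at m = 1: t = λ / (2 n) = 553 / (2 × 1.951) = 142 nm.

1417 Å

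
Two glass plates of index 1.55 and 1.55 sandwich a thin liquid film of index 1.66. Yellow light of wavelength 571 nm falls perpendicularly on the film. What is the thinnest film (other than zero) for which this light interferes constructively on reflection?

86.0 nm

At the upper boundary (n = 1.55 to n = 1.66) the reflected ray undergoes a half-wave phase shift.
Bottom surface (1.66 → 1.55): reflection off a lower-index medium gives no phase shift.
Net: one phase inversion between the two reflected rays.
So the condition for constructive reflection is 2 n t = (m + ½) λ.
Minimum at m = 0: t = λ / (4 n) = 571 / (4 × 1.66) = 86.0 nm.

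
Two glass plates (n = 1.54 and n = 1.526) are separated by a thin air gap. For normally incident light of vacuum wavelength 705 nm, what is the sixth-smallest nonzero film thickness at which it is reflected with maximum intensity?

At the upper boundary (n = 1.54 to n = 1.0) the reflected ray undergoes no phase shift.
Ray reflecting at the bottom interface goes from n = 1.0 toward n = 1.526: a half-wave phase shift.
Net: one phase inversion between the two reflected rays.
With one net inversion, constructive interference in reflection requires 2 n t = (m + ½) λ.
The sixth-smallest nonzero thickness corresponds to m = 5: t = (m + ½) λ / (2 n) = 5.50 × 705 / (2 × 1.0) = 1939 nm.

1939 nm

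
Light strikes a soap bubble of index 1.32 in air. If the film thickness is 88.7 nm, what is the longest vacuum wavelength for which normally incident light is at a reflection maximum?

At the upper boundary (n = 1.0 to n = 1.32) the reflected ray undergoes a half-wave phase shift.
Ray reflecting at the bottom interface goes from n = 1.32 toward n = 1.0: no phase shift.
Net: one phase inversion between the two reflected rays.
For maximum reflection here: 2 n t = (m + ½) λ.
λ = 2 n t / (m + ½). The longest wavelength is m = 0: λ = 2 × 1.32 × 88.7 / 0.500 = 468 nm.

468 nm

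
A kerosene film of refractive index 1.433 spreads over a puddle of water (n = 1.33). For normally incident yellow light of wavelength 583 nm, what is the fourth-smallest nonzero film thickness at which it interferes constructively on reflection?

712 nm

At the upper boundary (n = 1.0 to n = 1.433) the reflected ray undergoes a half-wave phase shift.
Ray reflecting at the bottom interface goes from n = 1.433 toward n = 1.33: no phase shift.
Exactly one π shift → a net half-wave offset.
So the condition for constructive reflection is 2 n t = (m + ½) λ.
The fourth-smallest nonzero thickness corresponds to m = 3: t = (m + ½) λ / (2 n) = 3.50 × 583 / (2 × 1.433) = 712 nm.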